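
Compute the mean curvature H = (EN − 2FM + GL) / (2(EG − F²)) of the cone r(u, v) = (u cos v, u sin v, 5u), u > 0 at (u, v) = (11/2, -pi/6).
H = 5*sqrt(26)/286

With E = 26, F = 0, G = u^2, L = 0, M = 0, N = 5*sqrt(26)*u^2/(26*Abs(u)), assemble
  H = (EN − 2FM + GL) / (2(EG − F²)) = 5*sqrt(26)/(52*Abs(u)).
At (u, v) = (11/2, -pi/6): H = 5*sqrt(26)/286.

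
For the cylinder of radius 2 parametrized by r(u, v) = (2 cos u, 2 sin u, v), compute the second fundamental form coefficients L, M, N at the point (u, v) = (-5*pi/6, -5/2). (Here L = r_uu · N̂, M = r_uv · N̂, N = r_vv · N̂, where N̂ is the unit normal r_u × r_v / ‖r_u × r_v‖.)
L = -2;  M = 0;  N = 0

Compute the unit normal N̂(u, v) = (cos(u), sin(u), 0), and the second partials r_uu, r_uv, r_vv. Take dot products:
  L(u, v) = r_uu · N̂ = -2,
  M(u, v) = r_uv · N̂ = 0,
  N(u, v) = r_vv · N̂ = 0.
Evaluating at (u, v) = (-5*pi/6, -5/2):
  L = -2, M = 0, N = 0.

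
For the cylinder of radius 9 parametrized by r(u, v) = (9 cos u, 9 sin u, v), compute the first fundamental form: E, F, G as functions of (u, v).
E = 81;  F = 0;  G = 1

Compute partials: r_u = (-9*sin(u), 9*cos(u), 0), r_v = (0, 0, 1). Then
  E = r_u · r_u = 81,
  F = r_u · r_v = 0,
  G = r_v · r_v = 1.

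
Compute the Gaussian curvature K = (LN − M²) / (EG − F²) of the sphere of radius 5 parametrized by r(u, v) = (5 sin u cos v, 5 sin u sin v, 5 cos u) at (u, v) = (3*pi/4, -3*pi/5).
K = 1/25

Coefficients of the first fundamental form: E = 25, F = 0, G = 25*sin(u)^2.
Coefficients of the second fundamental form: L = -5*sin(u)/Abs(sin(u)), M = 0, N = -5*sin(u)^3/Abs(sin(u)).
Assemble K = (LN − M²)/(EG − F²) = 1/25. At (u, v) = (3*pi/4, -3*pi/5): K = 1/25.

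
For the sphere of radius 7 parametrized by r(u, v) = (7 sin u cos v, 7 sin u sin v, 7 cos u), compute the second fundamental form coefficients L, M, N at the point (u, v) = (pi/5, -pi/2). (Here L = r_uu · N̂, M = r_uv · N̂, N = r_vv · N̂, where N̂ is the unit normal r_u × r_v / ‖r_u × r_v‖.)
L = -7;  M = 0;  N = -35/8 + 7*sqrt(5)/8

Compute the unit normal N̂(u, v) = (sin(u)^2*cos(v)/Abs(sin(u)), sin(u)^2*sin(v)/Abs(sin(u)), sin(2*u)/(2*Abs(sin(u)))), and the second partials r_uu, r_uv, r_vv. Take dot products:
  L(u, v) = r_uu · N̂ = -7*sin(u)/Abs(sin(u)),
  M(u, v) = r_uv · N̂ = 0,
  N(u, v) = r_vv · N̂ = -7*sin(u)^3/Abs(sin(u)).
Evaluating at (u, v) = (pi/5, -pi/2):
  L = -7, M = 0, N = -35/8 + 7*sqrt(5)/8.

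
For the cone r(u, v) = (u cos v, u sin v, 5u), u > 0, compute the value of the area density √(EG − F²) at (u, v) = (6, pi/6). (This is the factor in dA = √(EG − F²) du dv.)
√(EG − F²)|_{(6, pi/6)} = 6*sqrt(26)

E = 26, F = 0, G = u^2, so EG − F² = 26*u^2. Taking the positive square root: √(EG − F²) = sqrt(26)*Abs(u). At (u, v) = (6, pi/6): 6*sqrt(26).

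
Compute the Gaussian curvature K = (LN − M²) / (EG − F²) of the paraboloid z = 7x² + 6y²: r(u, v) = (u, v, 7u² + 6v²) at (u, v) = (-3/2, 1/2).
K = 42/57121

Coefficients of the first fundamental form: E = 196*u^2 + 1, F = 168*u*v, G = 144*v^2 + 1.
Coefficients of the second fundamental form: L = 14/sqrt(196*u^2 + 144*v^2 + 1), M = 0, N = 12/sqrt(196*u^2 + 144*v^2 + 1).
Assemble K = (LN − M²)/(EG − F²) = 168/(38416*u^4 + 56448*u^2*v^2 + 392*u^2 + 20736*v^4 + 288*v^2 + 1). At (u, v) = (-3/2, 1/2): K = 42/57121.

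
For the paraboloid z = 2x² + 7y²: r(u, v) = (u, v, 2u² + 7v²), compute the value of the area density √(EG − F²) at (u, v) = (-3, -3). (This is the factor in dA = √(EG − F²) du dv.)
√(EG − F²)|_{(-3, -3)} = sqrt(1909)

E = 16*u^2 + 1, F = 56*u*v, G = 196*v^2 + 1, so EG − F² = 16*u^2 + 196*v^2 + 1. Taking the positive square root: √(EG − F²) = sqrt(16*u^2 + 196*v^2 + 1). At (u, v) = (-3, -3): sqrt(1909).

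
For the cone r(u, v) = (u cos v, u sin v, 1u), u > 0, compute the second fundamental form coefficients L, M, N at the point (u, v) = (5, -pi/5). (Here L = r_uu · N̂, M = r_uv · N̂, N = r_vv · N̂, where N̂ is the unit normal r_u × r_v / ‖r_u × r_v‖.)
L = 0;  M = 0;  N = 5*sqrt(2)/2

Compute the unit normal N̂(u, v) = (-sqrt(2)*u*cos(v)/(2*Abs(u)), -sqrt(2)*u*sin(v)/(2*Abs(u)), sqrt(2)*u/(2*Abs(u))), and the second partials r_uu, r_uv, r_vv. Take dot products:
  L(u, v) = r_uu · N̂ = 0,
  M(u, v) = r_uv · N̂ = 0,
  N(u, v) = r_vv · N̂ = sqrt(2)*u^2/(2*Abs(u)).
Evaluating at (u, v) = (5, -pi/5):
  L = 0, M = 0, N = 5*sqrt(2)/2.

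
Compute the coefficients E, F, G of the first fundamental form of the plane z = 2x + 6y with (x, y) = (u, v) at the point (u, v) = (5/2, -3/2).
E = 5;  F = 12;  G = 37

Partials: r_u = (1, 0, 2), r_v = (0, 1, 6). As functions of (u, v):
  E = r_u · r_u = 5,
  F = r_u · r_v = 12,
  G = r_v · r_v = 37.
Evaluating at (u, v) = (5/2, -3/2): E = 5, F = 12, G = 37.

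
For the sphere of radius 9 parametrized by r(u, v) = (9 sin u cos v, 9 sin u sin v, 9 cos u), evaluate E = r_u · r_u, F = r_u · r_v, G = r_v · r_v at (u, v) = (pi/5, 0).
E = 81;  F = 0;  G = 405/8 - 81*sqrt(5)/8

Partials: r_u = (9*cos(u)*cos(v), 9*sin(v)*cos(u), -9*sin(u)), r_v = (-9*sin(u)*sin(v), 9*sin(u)*cos(v), 0). As functions of (u, v):
  E = r_u · r_u = 81,
  F = r_u · r_v = 0,
  G = r_v · r_v = 81*sin(u)^2.
Evaluating at (u, v) = (pi/5, 0): E = 81, F = 0, G = 405/8 - 81*sqrt(5)/8.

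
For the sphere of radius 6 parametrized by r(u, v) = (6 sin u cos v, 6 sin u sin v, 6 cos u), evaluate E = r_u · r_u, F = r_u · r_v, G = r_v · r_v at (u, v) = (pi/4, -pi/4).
E = 36;  F = 0;  G = 18

Partials: r_u = (6*cos(u)*cos(v), 6*sin(v)*cos(u), -6*sin(u)), r_v = (-6*sin(u)*sin(v), 6*sin(u)*cos(v), 0). As functions of (u, v):
  E = r_u · r_u = 36,
  F = r_u · r_v = 0,
  G = r_v · r_v = 36*sin(u)^2.
Evaluating at (u, v) = (pi/4, -pi/4): E = 36, F = 0, G = 18.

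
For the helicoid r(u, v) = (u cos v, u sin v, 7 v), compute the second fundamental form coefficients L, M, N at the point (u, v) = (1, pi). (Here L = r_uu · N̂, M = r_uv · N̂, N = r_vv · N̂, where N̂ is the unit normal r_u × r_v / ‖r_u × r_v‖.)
L = 0;  M = -7*sqrt(2)/10;  N = 0

Compute the unit normal N̂(u, v) = (7*sin(v)/sqrt(u^2 + 49), -7*cos(v)/sqrt(u^2 + 49), u/sqrt(u^2 + 49)), and the second partials r_uu, r_uv, r_vv. Take dot products:
  L(u, v) = r_uu · N̂ = 0,
  M(u, v) = r_uv · N̂ = -7/sqrt(u^2 + 49),
  N(u, v) = r_vv · N̂ = 0.
Evaluating at (u, v) = (1, pi):
  L = 0, M = -7*sqrt(2)/10, N = 0.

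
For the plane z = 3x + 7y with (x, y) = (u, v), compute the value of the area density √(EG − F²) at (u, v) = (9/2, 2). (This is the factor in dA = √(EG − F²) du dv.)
√(EG − F²)|_{(9/2, 2)} = sqrt(59)

E = 10, F = 21, G = 50, so EG − F² = 59. Taking the positive square root: √(EG − F²) = sqrt(59). At (u, v) = (9/2, 2): sqrt(59).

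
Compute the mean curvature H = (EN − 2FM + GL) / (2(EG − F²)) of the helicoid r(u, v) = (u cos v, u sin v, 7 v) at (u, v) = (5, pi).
H = 0

With E = 1, F = 0, G = u^2 + 49, L = 0, M = -7/sqrt(u^2 + 49), N = 0, assemble
  H = (EN − 2FM + GL) / (2(EG − F²)) = 0.
At (u, v) = (5, pi): H = 0.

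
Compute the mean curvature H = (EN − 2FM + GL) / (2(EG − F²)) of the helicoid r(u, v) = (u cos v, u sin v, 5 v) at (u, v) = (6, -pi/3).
H = 0

With E = 1, F = 0, G = u^2 + 25, L = 0, M = -5/sqrt(u^2 + 25), N = 0, assemble
  H = (EN − 2FM + GL) / (2(EG − F²)) = 0.
At (u, v) = (6, -pi/3): H = 0.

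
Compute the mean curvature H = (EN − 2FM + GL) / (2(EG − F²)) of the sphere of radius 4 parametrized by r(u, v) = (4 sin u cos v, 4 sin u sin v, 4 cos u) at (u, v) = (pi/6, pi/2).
H = -1/4

With E = 16, F = 0, G = 16*sin(u)^2, L = -4*sin(u)/Abs(sin(u)), M = 0, N = -4*sin(u)^3/Abs(sin(u)), assemble
  H = (EN − 2FM + GL) / (2(EG − F²)) = -sin(u)/(4*Abs(sin(u))).
At (u, v) = (pi/6, pi/2): H = -1/4.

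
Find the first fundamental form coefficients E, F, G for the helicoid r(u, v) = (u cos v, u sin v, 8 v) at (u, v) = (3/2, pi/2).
E = 1;  F = 0;  G = 265/4

Partials: r_u = (cos(v), sin(v), 0), r_v = (-u*sin(v), u*cos(v), 8). As functions of (u, v):
  E = r_u · r_u = 1,
  F = r_u · r_v = 0,
  G = r_v · r_v = u^2 + 64.
Evaluating at (u, v) = (3/2, pi/2): E = 1, F = 0, G = 265/4.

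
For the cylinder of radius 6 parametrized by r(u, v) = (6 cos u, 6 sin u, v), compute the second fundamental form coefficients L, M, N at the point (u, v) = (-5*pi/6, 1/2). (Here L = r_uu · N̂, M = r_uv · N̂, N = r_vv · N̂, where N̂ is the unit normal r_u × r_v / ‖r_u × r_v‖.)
L = -6;  M = 0;  N = 0

Compute the unit normal N̂(u, v) = (cos(u), sin(u), 0), and the second partials r_uu, r_uv, r_vv. Take dot products:
  L(u, v) = r_uu · N̂ = -6,
  M(u, v) = r_uv · N̂ = 0,
  N(u, v) = r_vv · N̂ = 0.
Evaluating at (u, v) = (-5*pi/6, 1/2):
  L = -6, M = 0, N = 0.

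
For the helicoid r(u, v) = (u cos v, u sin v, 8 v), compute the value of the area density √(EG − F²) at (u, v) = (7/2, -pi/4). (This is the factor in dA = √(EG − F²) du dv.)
√(EG − F²)|_{(7/2, -pi/4)} = sqrt(305)/2

E = 1, F = 0, G = u^2 + 64, so EG − F² = u^2 + 64. Taking the positive square root: √(EG − F²) = sqrt(u^2 + 64). At (u, v) = (7/2, -pi/4): sqrt(305)/2.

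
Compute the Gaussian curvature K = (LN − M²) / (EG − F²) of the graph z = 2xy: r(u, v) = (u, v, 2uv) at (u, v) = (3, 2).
K = -4/2809

Coefficients of the first fundamental form: E = 4*v^2 + 1, F = 4*u*v, G = 4*u^2 + 1.
Coefficients of the second fundamental form: L = 0, M = 2/sqrt(4*u^2 + 4*v^2 + 1), N = 0.
Assemble K = (LN − M²)/(EG − F²) = -4/(16*u^4 + 32*u^2*v^2 + 8*u^2 + 16*v^4 + 8*v^2 + 1). At (u, v) = (3, 2): K = -4/2809.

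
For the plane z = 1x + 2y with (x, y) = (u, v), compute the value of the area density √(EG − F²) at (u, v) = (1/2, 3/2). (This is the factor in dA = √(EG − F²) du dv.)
√(EG − F²)|_{(1/2, 3/2)} = sqrt(6)

E = 2, F = 2, G = 5, so EG − F² = 6. Taking the positive square root: √(EG − F²) = sqrt(6). At (u, v) = (1/2, 3/2): sqrt(6).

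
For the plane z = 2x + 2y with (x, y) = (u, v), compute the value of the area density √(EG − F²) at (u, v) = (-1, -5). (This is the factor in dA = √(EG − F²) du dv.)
√(EG − F²)|_{(-1, -5)} = 3

E = 5, F = 4, G = 5, so EG − F² = 9. Taking the positive square root: √(EG − F²) = 3. At (u, v) = (-1, -5): 3.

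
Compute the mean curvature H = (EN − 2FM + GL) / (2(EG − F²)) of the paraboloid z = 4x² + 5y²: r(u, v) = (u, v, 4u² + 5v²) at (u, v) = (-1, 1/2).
H = 143*sqrt(10)/900

With E = 64*u^2 + 1, F = 80*u*v, G = 100*v^2 + 1, L = 8/sqrt(64*u^2 + 100*v^2 + 1), M = 0, N = 10/sqrt(64*u^2 + 100*v^2 + 1), assemble
  H = (EN − 2FM + GL) / (2(EG − F²)) = (320*u^2 + 400*v^2 + 9)/(64*u^2 + 100*v^2 + 1)^(3/2).
At (u, v) = (-1, 1/2): H = 143*sqrt(10)/900.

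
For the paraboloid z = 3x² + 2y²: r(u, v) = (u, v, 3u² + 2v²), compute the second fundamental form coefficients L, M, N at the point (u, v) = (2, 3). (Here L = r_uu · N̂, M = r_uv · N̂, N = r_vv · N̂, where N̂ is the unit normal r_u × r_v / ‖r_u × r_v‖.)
L = 6/17;  M = 0;  N = 4/17

Compute the unit normal N̂(u, v) = (-6*u/sqrt(36*u^2 + 16*v^2 + 1), -4*v/sqrt(36*u^2 + 16*v^2 + 1), 1/sqrt(36*u^2 + 16*v^2 + 1)), and the second partials r_uu, r_uv, r_vv. Take dot products:
  L(u, v) = r_uu · N̂ = 6/sqrt(36*u^2 + 16*v^2 + 1),
  M(u, v) = r_uv · N̂ = 0,
  N(u, v) = r_vv · N̂ = 4/sqrt(36*u^2 + 16*v^2 + 1).
Evaluating at (u, v) = (2, 3):
  L = 6/17, M = 0, N = 4/17.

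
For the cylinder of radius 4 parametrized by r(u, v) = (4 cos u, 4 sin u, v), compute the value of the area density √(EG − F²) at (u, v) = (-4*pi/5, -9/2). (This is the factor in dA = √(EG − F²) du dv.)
√(EG − F²)|_{(-4*pi/5, -9/2)} = 4

E = 16, F = 0, G = 1, so EG − F² = 16. Taking the positive square root: √(EG − F²) = 4. At (u, v) = (-4*pi/5, -9/2): 4.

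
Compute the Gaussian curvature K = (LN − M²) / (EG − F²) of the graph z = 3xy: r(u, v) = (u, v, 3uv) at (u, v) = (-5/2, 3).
K = -144/305809

Coefficients of the first fundamental form: E = 9*v^2 + 1, F = 9*u*v, G = 9*u^2 + 1.
Coefficients of the second fundamental form: L = 0, M = 3/sqrt(9*u^2 + 9*v^2 + 1), N = 0.
Assemble K = (LN − M²)/(EG − F²) = -9/(81*u^4 + 162*u^2*v^2 + 18*u^2 + 81*v^4 + 18*v^2 + 1). At (u, v) = (-5/2, 3): K = -144/305809.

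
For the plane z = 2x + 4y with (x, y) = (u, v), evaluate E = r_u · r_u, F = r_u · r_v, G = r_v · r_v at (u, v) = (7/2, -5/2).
E = 5;  F = 8;  G = 17

Partials: r_u = (1, 0, 2), r_v = (0, 1, 4). As functions of (u, v):
  E = r_u · r_u = 5,
  F = r_u · r_v = 8,
  G = r_v · r_v = 17.
Evaluating at (u, v) = (7/2, -5/2): E = 5, F = 8, G = 17.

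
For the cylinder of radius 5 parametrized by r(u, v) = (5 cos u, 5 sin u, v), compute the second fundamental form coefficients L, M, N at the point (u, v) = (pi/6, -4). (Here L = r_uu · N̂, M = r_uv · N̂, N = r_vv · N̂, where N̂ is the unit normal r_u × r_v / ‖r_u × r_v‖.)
L = -5;  M = 0;  N = 0

Compute the unit normal N̂(u, v) = (cos(u), sin(u), 0), and the second partials r_uu, r_uv, r_vv. Take dot products:
  L(u, v) = r_uu · N̂ = -5,
  M(u, v) = r_uv · N̂ = 0,
  N(u, v) = r_vv · N̂ = 0.
Evaluating at (u, v) = (pi/6, -4):
  L = -5, M = 0, N = 0.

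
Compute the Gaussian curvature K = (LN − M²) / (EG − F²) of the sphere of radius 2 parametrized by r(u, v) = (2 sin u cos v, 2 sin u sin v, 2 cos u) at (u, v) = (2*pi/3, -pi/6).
K = 1/4

Coefficients of the first fundamental form: E = 4, F = 0, G = 4*sin(u)^2.
Coefficients of the second fundamental form: L = -2*sin(u)/Abs(sin(u)), M = 0, N = -2*sin(u)^3/Abs(sin(u)).
Assemble K = (LN − M²)/(EG − F²) = 1/4. At (u, v) = (2*pi/3, -pi/6): K = 1/4.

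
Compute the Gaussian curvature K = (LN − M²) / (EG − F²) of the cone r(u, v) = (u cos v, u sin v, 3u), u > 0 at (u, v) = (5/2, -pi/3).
K = 0

Coefficients of the first fundamental form: E = 10, F = 0, G = u^2.
Coefficients of the second fundamental form: L = 0, M = 0, N = 3*sqrt(10)*u^2/(10*Abs(u)).
Assemble K = (LN − M²)/(EG − F²) = 0. At (u, v) = (5/2, -pi/3): K = 0.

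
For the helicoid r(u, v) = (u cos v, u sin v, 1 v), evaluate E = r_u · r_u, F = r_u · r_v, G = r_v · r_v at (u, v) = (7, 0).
E = 1;  F = 0;  G = 50

Partials: r_u = (cos(v), sin(v), 0), r_v = (-u*sin(v), u*cos(v), 1). As functions of (u, v):
  E = r_u · r_u = 1,
  F = r_u · r_v = 0,
  G = r_v · r_v = u^2 + 1.
Evaluating at (u, v) = (7, 0): E = 1, F = 0, G = 50.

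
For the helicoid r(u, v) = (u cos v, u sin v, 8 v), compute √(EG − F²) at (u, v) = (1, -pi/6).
√(EG − F²)|_{(1, -pi/6)} = sqrt(65)

E = 1, F = 0, G = u^2 + 64; EG − F² = u^2 + 64; √(EG − F²) = sqrt(u^2 + 64). At the given point: sqrt(65).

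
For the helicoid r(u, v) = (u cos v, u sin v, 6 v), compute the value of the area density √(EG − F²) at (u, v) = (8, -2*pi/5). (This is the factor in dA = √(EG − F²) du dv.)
√(EG − F²)|_{(8, -2*pi/5)} = 10

E = 1, F = 0, G = u^2 + 36, so EG − F² = u^2 + 36. Taking the positive square root: √(EG − F²) = sqrt(u^2 + 36). At (u, v) = (8, -2*pi/5): 10.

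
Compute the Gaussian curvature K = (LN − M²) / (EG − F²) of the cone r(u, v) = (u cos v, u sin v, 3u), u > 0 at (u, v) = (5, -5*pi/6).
K = 0

Coefficients of the first fundamental form: E = 10, F = 0, G = u^2.
Coefficients of the second fundamental form: L = 0, M = 0, N = 3*sqrt(10)*u^2/(10*Abs(u)).
Assemble K = (LN − M²)/(EG − F²) = 0. At (u, v) = (5, -5*pi/6): K = 0.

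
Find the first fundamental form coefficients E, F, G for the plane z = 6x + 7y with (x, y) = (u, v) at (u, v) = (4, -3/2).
E = 37;  F = 42;  G = 50

Partials: r_u = (1, 0, 6), r_v = (0, 1, 7). As functions of (u, v):
  E = r_u · r_u = 37,
  F = r_u · r_v = 42,
  G = r_v · r_v = 50.
Evaluating at (u, v) = (4, -3/2): E = 37, F = 42, G = 50.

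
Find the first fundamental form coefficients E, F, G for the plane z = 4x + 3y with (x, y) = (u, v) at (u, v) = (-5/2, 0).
E = 17;  F = 12;  G = 10

Partials: r_u = (1, 0, 4), r_v = (0, 1, 3). As functions of (u, v):
  E = r_u · r_u = 17,
  F = r_u · r_v = 12,
  G = r_v · r_v = 10.
Evaluating at (u, v) = (-5/2, 0): E = 17, F = 12, G = 10.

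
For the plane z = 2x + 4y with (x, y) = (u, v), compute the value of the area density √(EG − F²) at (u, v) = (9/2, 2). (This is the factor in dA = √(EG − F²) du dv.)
√(EG − F²)|_{(9/2, 2)} = sqrt(21)

E = 5, F = 8, G = 17, so EG − F² = 21. Taking the positive square root: √(EG − F²) = sqrt(21). At (u, v) = (9/2, 2): sqrt(21).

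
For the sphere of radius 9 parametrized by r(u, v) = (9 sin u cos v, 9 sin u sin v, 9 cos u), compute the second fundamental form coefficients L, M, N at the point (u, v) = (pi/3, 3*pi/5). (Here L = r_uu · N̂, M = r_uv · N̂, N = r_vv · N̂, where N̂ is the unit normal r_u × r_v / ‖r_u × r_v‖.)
L = -9;  M = 0;  N = -27/4

Compute the unit normal N̂(u, v) = (sin(u)^2*cos(v)/Abs(sin(u)), sin(u)^2*sin(v)/Abs(sin(u)), sin(2*u)/(2*Abs(sin(u)))), and the second partials r_uu, r_uv, r_vv. Take dot products:
  L(u, v) = r_uu · N̂ = -9*sin(u)/Abs(sin(u)),
  M(u, v) = r_uv · N̂ = 0,
  N(u, v) = r_vv · N̂ = -9*sin(u)^3/Abs(sin(u)).
Evaluating at (u, v) = (pi/3, 3*pi/5):
  L = -9, M = 0, N = -27/4.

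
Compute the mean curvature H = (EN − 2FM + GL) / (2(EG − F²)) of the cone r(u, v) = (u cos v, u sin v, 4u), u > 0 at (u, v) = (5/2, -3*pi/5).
H = 4*sqrt(17)/85

With E = 17, F = 0, G = u^2, L = 0, M = 0, N = 4*sqrt(17)*u^2/(17*Abs(u)), assemble
  H = (EN − 2FM + GL) / (2(EG − F²)) = 2*sqrt(17)/(17*Abs(u)).
At (u, v) = (5/2, -3*pi/5): H = 4*sqrt(17)/85.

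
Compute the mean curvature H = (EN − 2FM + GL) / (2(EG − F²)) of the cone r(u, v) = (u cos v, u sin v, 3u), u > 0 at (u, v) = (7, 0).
H = 3*sqrt(10)/140

With E = 10, F = 0, G = u^2, L = 0, M = 0, N = 3*sqrt(10)*u^2/(10*Abs(u)), assemble
  H = (EN − 2FM + GL) / (2(EG − F²)) = 3*sqrt(10)/(20*Abs(u)).
At (u, v) = (7, 0): H = 3*sqrt(10)/140.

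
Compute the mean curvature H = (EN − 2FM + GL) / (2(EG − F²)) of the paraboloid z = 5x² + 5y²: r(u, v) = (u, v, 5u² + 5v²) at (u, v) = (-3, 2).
H = 6510*sqrt(1301)/1692601

With E = 100*u^2 + 1, F = 100*u*v, G = 100*v^2 + 1, L = 10/sqrt(100*u^2 + 100*v^2 + 1), M = 0, N = 10/sqrt(100*u^2 + 100*v^2 + 1), assemble
  H = (EN − 2FM + GL) / (2(EG − F²)) = 10*(50*u^2 + 50*v^2 + 1)/(100*u^2 + 100*v^2 + 1)^(3/2).
At (u, v) = (-3, 2): H = 6510*sqrt(1301)/1692601.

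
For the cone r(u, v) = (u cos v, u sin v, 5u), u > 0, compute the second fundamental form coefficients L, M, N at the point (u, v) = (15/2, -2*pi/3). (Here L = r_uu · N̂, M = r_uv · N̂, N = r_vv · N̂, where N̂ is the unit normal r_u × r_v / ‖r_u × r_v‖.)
L = 0;  M = 0;  N = 75*sqrt(26)/52

Compute the unit normal N̂(u, v) = (-5*sqrt(26)*u*cos(v)/(26*Abs(u)), -5*sqrt(26)*u*sin(v)/(26*Abs(u)), sqrt(26)*u/(26*Abs(u))), and the second partials r_uu, r_uv, r_vv. Take dot products:
  L(u, v) = r_uu · N̂ = 0,
  M(u, v) = r_uv · N̂ = 0,
  N(u, v) = r_vv · N̂ = 5*sqrt(26)*u^2/(26*Abs(u)).
Evaluating at (u, v) = (15/2, -2*pi/3):
  L = 0, M = 0, N = 75*sqrt(26)/52.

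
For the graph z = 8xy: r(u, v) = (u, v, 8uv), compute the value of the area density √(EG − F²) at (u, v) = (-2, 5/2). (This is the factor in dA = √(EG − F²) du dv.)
√(EG − F²)|_{(-2, 5/2)} = 3*sqrt(73)

E = 64*v^2 + 1, F = 64*u*v, G = 64*u^2 + 1, so EG − F² = 64*u^2 + 64*v^2 + 1. Taking the positive square root: √(EG − F²) = sqrt(64*u^2 + 64*v^2 + 1). At (u, v) = (-2, 5/2): 3*sqrt(73).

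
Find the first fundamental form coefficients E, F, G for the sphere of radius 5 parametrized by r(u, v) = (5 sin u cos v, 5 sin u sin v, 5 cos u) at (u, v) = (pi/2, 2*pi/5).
E = 25;  F = 0;  G = 25

Partials: r_u = (5*cos(u)*cos(v), 5*sin(v)*cos(u), -5*sin(u)), r_v = (-5*sin(u)*sin(v), 5*sin(u)*cos(v), 0). As functions of (u, v):
  E = r_u · r_u = 25,
  F = r_u · r_v = 0,
  G = r_v · r_v = 25*sin(u)^2.
Evaluating at (u, v) = (pi/2, 2*pi/5): E = 25, F = 0, G = 25.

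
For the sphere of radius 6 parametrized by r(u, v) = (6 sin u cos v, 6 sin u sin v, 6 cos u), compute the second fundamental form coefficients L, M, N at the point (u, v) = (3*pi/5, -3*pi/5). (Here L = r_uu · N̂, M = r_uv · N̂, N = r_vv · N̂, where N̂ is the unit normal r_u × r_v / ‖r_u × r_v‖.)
L = -6;  M = 0;  N = -15/4 - 3*sqrt(5)/4

Compute the unit normal N̂(u, v) = (sin(u)^2*cos(v)/Abs(sin(u)), sin(u)^2*sin(v)/Abs(sin(u)), sin(2*u)/(2*Abs(sin(u)))), and the second partials r_uu, r_uv, r_vv. Take dot products:
  L(u, v) = r_uu · N̂ = -6*sin(u)/Abs(sin(u)),
  M(u, v) = r_uv · N̂ = 0,
  N(u, v) = r_vv · N̂ = -6*sin(u)^3/Abs(sin(u)).
Evaluating at (u, v) = (3*pi/5, -3*pi/5):
  L = -6, M = 0, N = -15/4 - 3*sqrt(5)/4.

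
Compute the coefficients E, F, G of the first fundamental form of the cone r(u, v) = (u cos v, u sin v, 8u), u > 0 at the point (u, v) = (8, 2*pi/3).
E = 65;  F = 0;  G = 64

Partials: r_u = (cos(v), sin(v), 8), r_v = (-u*sin(v), u*cos(v), 0). As functions of (u, v):
  E = r_u · r_u = 65,
  F = r_u · r_v = 0,
  G = r_v · r_v = u^2.
Evaluating at (u, v) = (8, 2*pi/3): E = 65, F = 0, G = 64.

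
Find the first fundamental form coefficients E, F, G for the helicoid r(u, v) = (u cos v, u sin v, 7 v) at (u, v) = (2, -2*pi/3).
E = 1;  F = 0;  G = 53

Partials: r_u = (cos(v), sin(v), 0), r_v = (-u*sin(v), u*cos(v), 7). As functions of (u, v):
  E = r_u · r_u = 1,
  F = r_u · r_v = 0,
  G = r_v · r_v = u^2 + 49.
Evaluating at (u, v) = (2, -2*pi/3): E = 1, F = 0, G = 53.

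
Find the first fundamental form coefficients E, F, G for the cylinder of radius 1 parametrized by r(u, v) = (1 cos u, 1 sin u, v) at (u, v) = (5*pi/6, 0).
E = 1;  F = 0;  G = 1

Partials: r_u = (-sin(u), cos(u), 0), r_v = (0, 0, 1). As functions of (u, v):
  E = r_u · r_u = 1,
  F = r_u · r_v = 0,
  G = r_v · r_v = 1.
Evaluating at (u, v) = (5*pi/6, 0): E = 1, F = 0, G = 1.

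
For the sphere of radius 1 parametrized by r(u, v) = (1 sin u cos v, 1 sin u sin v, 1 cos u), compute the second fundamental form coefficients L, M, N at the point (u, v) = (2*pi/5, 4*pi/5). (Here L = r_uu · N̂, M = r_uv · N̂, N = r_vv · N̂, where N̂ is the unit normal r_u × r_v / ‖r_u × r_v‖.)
L = -1;  M = 0;  N = -5/8 - sqrt(5)/8

Compute the unit normal N̂(u, v) = (sin(u)^2*cos(v)/Abs(sin(u)), sin(u)^2*sin(v)/Abs(sin(u)), sin(2*u)/(2*Abs(sin(u)))), and the second partials r_uu, r_uv, r_vv. Take dot products:
  L(u, v) = r_uu · N̂ = -sin(u)/Abs(sin(u)),
  M(u, v) = r_uv · N̂ = 0,
  N(u, v) = r_vv · N̂ = -sin(u)^3/Abs(sin(u)).
Evaluating at (u, v) = (2*pi/5, 4*pi/5):
  L = -1, M = 0, N = -5/8 - sqrt(5)/8.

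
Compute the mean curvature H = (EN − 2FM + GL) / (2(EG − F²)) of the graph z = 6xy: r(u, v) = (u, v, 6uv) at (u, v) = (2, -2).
H = 864/4913

With E = 36*v^2 + 1, F = 36*u*v, G = 36*u^2 + 1, L = 0, M = 6/sqrt(36*u^2 + 36*v^2 + 1), N = 0, assemble
  H = (EN − 2FM + GL) / (2(EG − F²)) = -216*u*v/(36*u^2 + 36*v^2 + 1)^(3/2).
At (u, v) = (2, -2): H = 864/4913.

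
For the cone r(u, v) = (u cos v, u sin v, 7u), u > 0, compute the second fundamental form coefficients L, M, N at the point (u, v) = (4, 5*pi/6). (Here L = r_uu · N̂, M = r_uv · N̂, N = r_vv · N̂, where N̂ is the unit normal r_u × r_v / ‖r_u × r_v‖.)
L = 0;  M = 0;  N = 14*sqrt(2)/5

Compute the unit normal N̂(u, v) = (-7*sqrt(2)*u*cos(v)/(10*Abs(u)), -7*sqrt(2)*u*sin(v)/(10*Abs(u)), sqrt(2)*u/(10*Abs(u))), and the second partials r_uu, r_uv, r_vv. Take dot products:
  L(u, v) = r_uu · N̂ = 0,
  M(u, v) = r_uv · N̂ = 0,
  N(u, v) = r_vv · N̂ = 7*sqrt(2)*u^2/(10*Abs(u)).
Evaluating at (u, v) = (4, 5*pi/6):
  L = 0, M = 0, N = 14*sqrt(2)/5.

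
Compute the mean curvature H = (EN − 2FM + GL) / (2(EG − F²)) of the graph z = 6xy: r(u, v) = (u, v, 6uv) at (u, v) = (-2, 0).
H = 0

With E = 36*v^2 + 1, F = 36*u*v, G = 36*u^2 + 1, L = 0, M = 6/sqrt(36*u^2 + 36*v^2 + 1), N = 0, assemble
  H = (EN − 2FM + GL) / (2(EG − F²)) = -216*u*v/(36*u^2 + 36*v^2 + 1)^(3/2).
At (u, v) = (-2, 0): H = 0.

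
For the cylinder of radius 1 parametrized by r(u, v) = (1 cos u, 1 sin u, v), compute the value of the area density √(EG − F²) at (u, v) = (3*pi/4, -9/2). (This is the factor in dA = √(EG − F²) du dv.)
√(EG − F²)|_{(3*pi/4, -9/2)} = 1

E = 1, F = 0, G = 1, so EG − F² = 1. Taking the positive square root: √(EG − F²) = 1. At (u, v) = (3*pi/4, -9/2): 1.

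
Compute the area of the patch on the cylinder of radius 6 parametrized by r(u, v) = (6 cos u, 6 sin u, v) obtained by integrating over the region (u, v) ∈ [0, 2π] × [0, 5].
Area = 60*pi

Area = ∫∫ √(EG − F²) du dv with √(EG − F²) = 6. Integrating over [0, 2π] × [0, 5] gives 60*pi.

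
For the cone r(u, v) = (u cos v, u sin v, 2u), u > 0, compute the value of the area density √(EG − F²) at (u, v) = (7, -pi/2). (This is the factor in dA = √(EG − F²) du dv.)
√(EG − F²)|_{(7, -pi/2)} = 7*sqrt(5)

E = 5, F = 0, G = u^2, so EG − F² = 5*u^2. Taking the positive square root: √(EG − F²) = sqrt(5)*Abs(u). At (u, v) = (7, -pi/2): 7*sqrt(5).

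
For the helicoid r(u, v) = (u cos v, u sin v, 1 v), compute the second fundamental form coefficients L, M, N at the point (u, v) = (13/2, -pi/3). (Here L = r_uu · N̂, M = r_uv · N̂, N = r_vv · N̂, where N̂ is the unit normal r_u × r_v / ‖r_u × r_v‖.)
L = 0;  M = -2*sqrt(173)/173;  N = 0

Compute the unit normal N̂(u, v) = (sin(v)/sqrt(u^2 + 1), -cos(v)/sqrt(u^2 + 1), u/sqrt(u^2 + 1)), and the second partials r_uu, r_uv, r_vv. Take dot products:
  L(u, v) = r_uu · N̂ = 0,
  M(u, v) = r_uv · N̂ = -1/sqrt(u^2 + 1),
  N(u, v) = r_vv · N̂ = 0.
Evaluating at (u, v) = (13/2, -pi/3):
  L = 0, M = -2*sqrt(173)/173, N = 0.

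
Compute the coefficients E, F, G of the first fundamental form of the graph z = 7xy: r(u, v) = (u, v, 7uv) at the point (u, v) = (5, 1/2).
E = 53/4;  F = 245/2;  G = 1226

Partials: r_u = (1, 0, 7*v), r_v = (0, 1, 7*u). As functions of (u, v):
  E = r_u · r_u = 49*v^2 + 1,
  F = r_u · r_v = 49*u*v,
  G = r_v · r_v = 49*u^2 + 1.
Evaluating at (u, v) = (5, 1/2): E = 53/4, F = 245/2, G = 1226.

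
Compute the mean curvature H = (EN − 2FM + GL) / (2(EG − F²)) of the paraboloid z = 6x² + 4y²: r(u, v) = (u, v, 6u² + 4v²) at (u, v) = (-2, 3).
H = 5770*sqrt(1153)/1329409

With E = 144*u^2 + 1, F = 96*u*v, G = 64*v^2 + 1, L = 12/sqrt(144*u^2 + 64*v^2 + 1), M = 0, N = 8/sqrt(144*u^2 + 64*v^2 + 1), assemble
  H = (EN − 2FM + GL) / (2(EG − F²)) = 2*(288*u^2 + 192*v^2 + 5)/(144*u^2 + 64*v^2 + 1)^(3/2).
At (u, v) = (-2, 3): H = 5770*sqrt(1153)/1329409.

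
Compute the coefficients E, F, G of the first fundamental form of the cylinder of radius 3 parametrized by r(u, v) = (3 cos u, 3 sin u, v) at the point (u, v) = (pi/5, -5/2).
E = 9;  F = 0;  G = 1

Partials: r_u = (-3*sin(u), 3*cos(u), 0), r_v = (0, 0, 1). As functions of (u, v):
  E = r_u · r_u = 9,
  F = r_u · r_v = 0,
  G = r_v · r_v = 1.
Evaluating at (u, v) = (pi/5, -5/2): E = 9, F = 0, G = 1.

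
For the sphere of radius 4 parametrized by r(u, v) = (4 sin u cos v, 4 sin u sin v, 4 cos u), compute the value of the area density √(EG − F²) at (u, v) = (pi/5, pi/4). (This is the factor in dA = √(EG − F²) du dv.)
√(EG − F²)|_{(pi/5, pi/4)} = 4*sqrt(10 - 2*sqrt(5))

E = 16, F = 0, G = 16*sin(u)^2, so EG − F² = 256*sin(u)^2. Taking the positive square root: √(EG − F²) = 16*Abs(sin(u)). At (u, v) = (pi/5, pi/4): 4*sqrt(10 - 2*sqrt(5)).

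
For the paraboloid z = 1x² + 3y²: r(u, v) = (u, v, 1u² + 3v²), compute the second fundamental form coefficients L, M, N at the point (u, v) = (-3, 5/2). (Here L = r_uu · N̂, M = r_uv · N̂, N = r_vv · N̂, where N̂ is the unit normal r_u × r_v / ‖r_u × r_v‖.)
L = sqrt(262)/131;  M = 0;  N = 3*sqrt(262)/131

Compute the unit normal N̂(u, v) = (-2*u/sqrt(4*u^2 + 36*v^2 + 1), -6*v/sqrt(4*u^2 + 36*v^2 + 1), 1/sqrt(4*u^2 + 36*v^2 + 1)), and the second partials r_uu, r_uv, r_vv. Take dot products:
  L(u, v) = r_uu · N̂ = 2/sqrt(4*u^2 + 36*v^2 + 1),
  M(u, v) = r_uv · N̂ = 0,
  N(u, v) = r_vv · N̂ = 6/sqrt(4*u^2 + 36*v^2 + 1).
Evaluating at (u, v) = (-3, 5/2):
  L = sqrt(262)/131, M = 0, N = 3*sqrt(262)/131.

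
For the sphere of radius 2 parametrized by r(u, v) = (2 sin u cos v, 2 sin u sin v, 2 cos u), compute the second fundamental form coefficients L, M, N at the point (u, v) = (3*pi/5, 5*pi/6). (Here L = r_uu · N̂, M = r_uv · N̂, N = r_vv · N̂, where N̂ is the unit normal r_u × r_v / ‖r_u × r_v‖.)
L = -2;  M = 0;  N = -5/4 - sqrt(5)/4

Compute the unit normal N̂(u, v) = (sin(u)^2*cos(v)/Abs(sin(u)), sin(u)^2*sin(v)/Abs(sin(u)), sin(2*u)/(2*Abs(sin(u)))), and the second partials r_uu, r_uv, r_vv. Take dot products:
  L(u, v) = r_uu · N̂ = -2*sin(u)/Abs(sin(u)),
  M(u, v) = r_uv · N̂ = 0,
  N(u, v) = r_vv · N̂ = -2*sin(u)^3/Abs(sin(u)).
Evaluating at (u, v) = (3*pi/5, 5*pi/6):
  L = -2, M = 0, N = -5/4 - sqrt(5)/4.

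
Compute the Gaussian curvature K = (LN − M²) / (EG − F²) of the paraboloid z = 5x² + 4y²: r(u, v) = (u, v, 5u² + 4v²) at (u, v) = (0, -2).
K = 80/66049

Coefficients of the first fundamental form: E = 100*u^2 + 1, F = 80*u*v, G = 64*v^2 + 1.
Coefficients of the second fundamental form: L = 10/sqrt(100*u^2 + 64*v^2 + 1), M = 0, N = 8/sqrt(100*u^2 + 64*v^2 + 1).
Assemble K = (LN − M²)/(EG − F²) = 80/(10000*u^4 + 12800*u^2*v^2 + 200*u^2 + 4096*v^4 + 128*v^2 + 1). At (u, v) = (0, -2): K = 80/66049.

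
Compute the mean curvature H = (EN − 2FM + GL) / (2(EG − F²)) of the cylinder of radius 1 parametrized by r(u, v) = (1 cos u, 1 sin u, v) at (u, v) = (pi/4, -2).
H = -1/2

With E = 1, F = 0, G = 1, L = -1, M = 0, N = 0, assemble
  H = (EN − 2FM + GL) / (2(EG − F²)) = -1/2.
At (u, v) = (pi/4, -2): H = -1/2.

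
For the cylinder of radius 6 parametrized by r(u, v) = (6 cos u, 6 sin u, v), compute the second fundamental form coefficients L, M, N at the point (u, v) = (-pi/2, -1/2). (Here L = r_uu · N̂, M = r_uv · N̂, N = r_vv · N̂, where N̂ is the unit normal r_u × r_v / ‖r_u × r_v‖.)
L = -6;  M = 0;  N = 0

Compute the unit normal N̂(u, v) = (cos(u), sin(u), 0), and the second partials r_uu, r_uv, r_vv. Take dot products:
  L(u, v) = r_uu · N̂ = -6,
  M(u, v) = r_uv · N̂ = 0,
  N(u, v) = r_vv · N̂ = 0.
Evaluating at (u, v) = (-pi/2, -1/2):
  L = -6, M = 0, N = 0.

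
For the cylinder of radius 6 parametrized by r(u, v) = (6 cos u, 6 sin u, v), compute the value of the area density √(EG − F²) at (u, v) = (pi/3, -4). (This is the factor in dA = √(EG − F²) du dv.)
√(EG − F²)|_{(pi/3, -4)} = 6

E = 36, F = 0, G = 1, so EG − F² = 36. Taking the positive square root: √(EG − F²) = 6. At (u, v) = (pi/3, -4): 6.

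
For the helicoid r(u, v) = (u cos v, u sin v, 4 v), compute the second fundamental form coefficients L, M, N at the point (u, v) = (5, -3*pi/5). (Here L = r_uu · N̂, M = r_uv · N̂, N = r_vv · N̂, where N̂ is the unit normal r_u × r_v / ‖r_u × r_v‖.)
L = 0;  M = -4*sqrt(41)/41;  N = 0

Compute the unit normal N̂(u, v) = (4*sin(v)/sqrt(u^2 + 16), -4*cos(v)/sqrt(u^2 + 16), u/sqrt(u^2 + 16)), and the second partials r_uu, r_uv, r_vv. Take dot products:
  L(u, v) = r_uu · N̂ = 0,
  M(u, v) = r_uv · N̂ = -4/sqrt(u^2 + 16),
  N(u, v) = r_vv · N̂ = 0.
Evaluating at (u, v) = (5, -3*pi/5):
  L = 0, M = -4*sqrt(41)/41, N = 0.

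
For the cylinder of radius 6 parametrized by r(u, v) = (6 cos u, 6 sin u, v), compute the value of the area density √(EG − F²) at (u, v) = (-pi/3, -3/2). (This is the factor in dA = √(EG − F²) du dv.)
√(EG − F²)|_{(-pi/3, -3/2)} = 6

E = 36, F = 0, G = 1, so EG − F² = 36. Taking the positive square root: √(EG − F²) = 6. At (u, v) = (-pi/3, -3/2): 6.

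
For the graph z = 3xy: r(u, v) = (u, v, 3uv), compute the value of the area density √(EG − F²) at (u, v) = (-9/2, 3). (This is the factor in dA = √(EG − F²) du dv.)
√(EG − F²)|_{(-9/2, 3)} = sqrt(1057)/2

E = 9*v^2 + 1, F = 9*u*v, G = 9*u^2 + 1, so EG − F² = 9*u^2 + 9*v^2 + 1. Taking the positive square root: √(EG − F²) = sqrt(9*u^2 + 9*v^2 + 1). At (u, v) = (-9/2, 3): sqrt(1057)/2.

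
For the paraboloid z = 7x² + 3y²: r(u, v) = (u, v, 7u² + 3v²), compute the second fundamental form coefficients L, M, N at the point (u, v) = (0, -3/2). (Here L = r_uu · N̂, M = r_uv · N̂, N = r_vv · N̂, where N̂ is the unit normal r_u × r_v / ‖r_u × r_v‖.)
L = 7*sqrt(82)/41;  M = 0;  N = 3*sqrt(82)/41

Compute the unit normal N̂(u, v) = (-14*u/sqrt(196*u^2 + 36*v^2 + 1), -6*v/sqrt(196*u^2 + 36*v^2 + 1), 1/sqrt(196*u^2 + 36*v^2 + 1)), and the second partials r_uu, r_uv, r_vv. Take dot products:
  L(u, v) = r_uu · N̂ = 14/sqrt(196*u^2 + 36*v^2 + 1),
  M(u, v) = r_uv · N̂ = 0,
  N(u, v) = r_vv · N̂ = 6/sqrt(196*u^2 + 36*v^2 + 1).
Evaluating at (u, v) = (0, -3/2):
  L = 7*sqrt(82)/41, M = 0, N = 3*sqrt(82)/41.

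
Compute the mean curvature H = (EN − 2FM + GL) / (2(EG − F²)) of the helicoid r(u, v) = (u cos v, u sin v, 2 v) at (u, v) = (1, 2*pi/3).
H = 0

With E = 1, F = 0, G = u^2 + 4, L = 0, M = -2/sqrt(u^2 + 4), N = 0, assemble
  H = (EN − 2FM + GL) / (2(EG − F²)) = 0.
At (u, v) = (1, 2*pi/3): H = 0.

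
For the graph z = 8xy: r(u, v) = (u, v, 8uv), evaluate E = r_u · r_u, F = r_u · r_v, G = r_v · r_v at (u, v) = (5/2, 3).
E = 577;  F = 480;  G = 401

Partials: r_u = (1, 0, 8*v), r_v = (0, 1, 8*u). As functions of (u, v):
  E = r_u · r_u = 64*v^2 + 1,
  F = r_u · r_v = 64*u*v,
  G = r_v · r_v = 64*u^2 + 1.
Evaluating at (u, v) = (5/2, 3): E = 577, F = 480, G = 401.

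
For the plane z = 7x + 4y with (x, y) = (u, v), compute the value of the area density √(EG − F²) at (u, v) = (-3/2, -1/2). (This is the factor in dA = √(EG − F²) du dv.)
√(EG − F²)|_{(-3/2, -1/2)} = sqrt(66)

E = 50, F = 28, G = 17, so EG − F² = 66. Taking the positive square root: √(EG − F²) = sqrt(66). At (u, v) = (-3/2, -1/2): sqrt(66).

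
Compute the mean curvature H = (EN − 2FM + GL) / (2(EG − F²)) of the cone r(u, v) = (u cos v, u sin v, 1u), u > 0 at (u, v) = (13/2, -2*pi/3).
H = sqrt(2)/26

With E = 2, F = 0, G = u^2, L = 0, M = 0, N = sqrt(2)*u^2/(2*Abs(u)), assemble
  H = (EN − 2FM + GL) / (2(EG − F²)) = sqrt(2)/(4*Abs(u)).
At (u, v) = (13/2, -2*pi/3): H = sqrt(2)/26.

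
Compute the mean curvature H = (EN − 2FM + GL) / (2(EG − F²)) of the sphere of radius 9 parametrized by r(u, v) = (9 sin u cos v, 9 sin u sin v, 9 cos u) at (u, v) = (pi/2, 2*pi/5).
H = -1/9

With E = 81, F = 0, G = 81*sin(u)^2, L = -9*sin(u)/Abs(sin(u)), M = 0, N = -9*sin(u)^3/Abs(sin(u)), assemble
  H = (EN − 2FM + GL) / (2(EG − F²)) = -sin(u)/(9*Abs(sin(u))).
At (u, v) = (pi/2, 2*pi/5): H = -1/9.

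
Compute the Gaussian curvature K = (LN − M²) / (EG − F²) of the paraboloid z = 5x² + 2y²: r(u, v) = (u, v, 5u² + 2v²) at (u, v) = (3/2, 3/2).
K = 10/17161

Coefficients of the first fundamental form: E = 100*u^2 + 1, F = 40*u*v, G = 16*v^2 + 1.
Coefficients of the second fundamental form: L = 10/sqrt(100*u^2 + 16*v^2 + 1), M = 0, N = 4/sqrt(100*u^2 + 16*v^2 + 1).
Assemble K = (LN − M²)/(EG − F²) = 40/(10000*u^4 + 3200*u^2*v^2 + 200*u^2 + 256*v^4 + 32*v^2 + 1). At (u, v) = (3/2, 3/2): K = 10/17161.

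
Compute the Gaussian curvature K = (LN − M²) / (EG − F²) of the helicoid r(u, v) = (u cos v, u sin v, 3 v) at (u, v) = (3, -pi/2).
K = -1/36

Coefficients of the first fundamental form: E = 1, F = 0, G = u^2 + 9.
Coefficients of the second fundamental form: L = 0, M = -3/sqrt(u^2 + 9), N = 0.
Assemble K = (LN − M²)/(EG − F²) = -9/(u^2 + 9)^2. At (u, v) = (3, -pi/2): K = -1/36.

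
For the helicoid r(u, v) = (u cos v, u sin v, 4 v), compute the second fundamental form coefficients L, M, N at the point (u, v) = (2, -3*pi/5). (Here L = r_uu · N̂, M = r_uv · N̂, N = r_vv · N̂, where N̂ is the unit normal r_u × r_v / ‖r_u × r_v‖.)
L = 0;  M = -2*sqrt(5)/5;  N = 0

Compute the unit normal N̂(u, v) = (4*sin(v)/sqrt(u^2 + 16), -4*cos(v)/sqrt(u^2 + 16), u/sqrt(u^2 + 16)), and the second partials r_uu, r_uv, r_vv. Take dot products:
  L(u, v) = r_uu · N̂ = 0,
  M(u, v) = r_uv · N̂ = -4/sqrt(u^2 + 16),
  N(u, v) = r_vv · N̂ = 0.
Evaluating at (u, v) = (2, -3*pi/5):
  L = 0, M = -2*sqrt(5)/5, N = 0.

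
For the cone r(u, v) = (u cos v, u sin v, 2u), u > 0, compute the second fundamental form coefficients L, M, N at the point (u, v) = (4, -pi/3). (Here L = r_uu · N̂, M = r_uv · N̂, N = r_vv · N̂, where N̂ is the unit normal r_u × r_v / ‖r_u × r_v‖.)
L = 0;  M = 0;  N = 8*sqrt(5)/5

Compute the unit normal N̂(u, v) = (-2*sqrt(5)*u*cos(v)/(5*Abs(u)), -2*sqrt(5)*u*sin(v)/(5*Abs(u)), sqrt(5)*u/(5*Abs(u))), and the second partials r_uu, r_uv, r_vv. Take dot products:
  L(u, v) = r_uu · N̂ = 0,
  M(u, v) = r_uv · N̂ = 0,
  N(u, v) = r_vv · N̂ = 2*sqrt(5)*u^2/(5*Abs(u)).
Evaluating at (u, v) = (4, -pi/3):
  L = 0, M = 0, N = 8*sqrt(5)/5.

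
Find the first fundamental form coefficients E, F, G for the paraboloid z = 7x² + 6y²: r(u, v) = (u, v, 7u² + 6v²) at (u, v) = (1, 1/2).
E = 197;  F = 84;  G = 37

Partials: r_u = (1, 0, 14*u), r_v = (0, 1, 12*v). As functions of (u, v):
  E = r_u · r_u = 196*u^2 + 1,
  F = r_u · r_v = 168*u*v,
  G = r_v · r_v = 144*v^2 + 1.
Evaluating at (u, v) = (1, 1/2): E = 197, F = 84, G = 37.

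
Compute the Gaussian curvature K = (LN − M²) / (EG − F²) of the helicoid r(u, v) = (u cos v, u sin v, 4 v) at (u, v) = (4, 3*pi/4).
K = -1/64

Coefficients of the first fundamental form: E = 1, F = 0, G = u^2 + 16.
Coefficients of the second fundamental form: L = 0, M = -4/sqrt(u^2 + 16), N = 0.
Assemble K = (LN − M²)/(EG − F²) = -16/(u^2 + 16)^2. At (u, v) = (4, 3*pi/4): K = -1/64.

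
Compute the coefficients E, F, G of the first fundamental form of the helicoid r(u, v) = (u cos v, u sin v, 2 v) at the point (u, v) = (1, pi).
E = 1;  F = 0;  G = 5

Partials: r_u = (cos(v), sin(v), 0), r_v = (-u*sin(v), u*cos(v), 2). As functions of (u, v):
  E = r_u · r_u = 1,
  F = r_u · r_v = 0,
  G = r_v · r_v = u^2 + 4.
Evaluating at (u, v) = (1, pi): E = 1, F = 0, G = 5.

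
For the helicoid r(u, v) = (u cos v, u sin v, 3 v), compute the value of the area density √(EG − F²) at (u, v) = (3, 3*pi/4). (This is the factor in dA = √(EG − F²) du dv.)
√(EG − F²)|_{(3, 3*pi/4)} = 3*sqrt(2)

E = 1, F = 0, G = u^2 + 9, so EG − F² = u^2 + 9. Taking the positive square root: √(EG − F²) = sqrt(u^2 + 9). At (u, v) = (3, 3*pi/4): 3*sqrt(2).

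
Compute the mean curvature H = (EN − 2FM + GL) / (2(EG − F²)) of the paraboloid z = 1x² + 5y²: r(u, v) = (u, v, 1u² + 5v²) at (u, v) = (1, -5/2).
H = 31*sqrt(70)/6300

With E = 4*u^2 + 1, F = 20*u*v, G = 100*v^2 + 1, L = 2/sqrt(4*u^2 + 100*v^2 + 1), M = 0, N = 10/sqrt(4*u^2 + 100*v^2 + 1), assemble
  H = (EN − 2FM + GL) / (2(EG − F²)) = 2*(10*u^2 + 50*v^2 + 3)/(4*u^2 + 100*v^2 + 1)^(3/2).
At (u, v) = (1, -5/2): H = 31*sqrt(70)/6300.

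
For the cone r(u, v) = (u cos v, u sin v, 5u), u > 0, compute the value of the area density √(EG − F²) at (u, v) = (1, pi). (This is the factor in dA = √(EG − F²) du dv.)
√(EG − F²)|_{(1, pi)} = sqrt(26)

E = 26, F = 0, G = u^2, so EG − F² = 26*u^2. Taking the positive square root: √(EG − F²) = sqrt(26)*Abs(u). At (u, v) = (1, pi): sqrt(26).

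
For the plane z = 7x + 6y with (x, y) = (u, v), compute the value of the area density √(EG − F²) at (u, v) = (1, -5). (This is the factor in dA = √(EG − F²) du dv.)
√(EG − F²)|_{(1, -5)} = sqrt(86)

E = 50, F = 42, G = 37, so EG − F² = 86. Taking the positive square root: √(EG − F²) = sqrt(86). At (u, v) = (1, -5): sqrt(86).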